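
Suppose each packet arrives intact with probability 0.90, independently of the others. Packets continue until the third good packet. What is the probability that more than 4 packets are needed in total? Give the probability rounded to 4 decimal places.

0.0523

Needing more than 4 packets ⇔ fewer than 3 successes in the first 4. With X ~ Binomial(4, 0.90), P(Y > 4) = P(X ≤ 2).
  k=0: C(4,0)·0.90^0·0.10^4 = 0.000100
  k=1: C(4,1)·0.90^1·0.10^3 = 0.003600
  k=2: C(4,2)·0.90^2·0.10^2 = 0.048600
P(X ≤ 2) = 0.052300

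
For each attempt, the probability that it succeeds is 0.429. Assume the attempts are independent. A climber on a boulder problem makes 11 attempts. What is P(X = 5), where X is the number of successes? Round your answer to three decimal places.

0.233

X ~ Binomial(n=11, p=0.429).
P(X=5) = C(11,5) · p^5 · (1−p)^6
= 462 · 0.014531 · 0.034659 = 0.23267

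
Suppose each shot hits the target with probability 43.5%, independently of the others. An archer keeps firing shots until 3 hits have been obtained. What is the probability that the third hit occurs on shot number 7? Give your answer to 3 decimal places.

Y = trial on which the third success occurs; negative binomial, r=3, p=0.435.
P(Y=7) = C(6,2) · p^3 · (1−p)^4
= 15 · 0.082313 · 0.1019 = 0.12582

0.126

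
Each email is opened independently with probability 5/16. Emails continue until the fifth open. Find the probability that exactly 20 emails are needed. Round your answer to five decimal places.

0.04185

Y = trial on which the fifth success occurs; negative binomial, r=5, p=0.3125.
P(Y=20) = C(19,4) · p^5 · (1−p)^15
= 3876 · 0.0029802 · 0.0036232 = 0.0418528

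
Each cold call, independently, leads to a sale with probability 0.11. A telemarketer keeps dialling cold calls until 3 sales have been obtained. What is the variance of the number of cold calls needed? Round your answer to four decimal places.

220.6612

Y = total cold calls until the third success; negative binomial with r=3, p=0.11.
Var(Y) = r(1−p)/p² = 3·0.89 / 0.11² = 220.661157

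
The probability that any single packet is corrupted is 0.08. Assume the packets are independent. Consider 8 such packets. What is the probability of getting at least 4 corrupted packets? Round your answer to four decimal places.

0.0022

X ~ Binomial(8, 0.08); P(X ≥ 4) = Σ C(8,k) p^k (1−p)^(8−k) over k:
  k=4: C(8,4)·0.08^4·0.92^4 = 0.002054
  k=5: C(8,5)·0.08^5·0.92^3 = 0.000143
  k=6: C(8,6)·0.08^6·0.92^2 = 0.000006
  k=7: C(8,7)·0.08^7·0.92^1 = 0.000000
  k=8: C(8,8)·0.08^8·0.92^0 = 0.000000
Total = 0.002203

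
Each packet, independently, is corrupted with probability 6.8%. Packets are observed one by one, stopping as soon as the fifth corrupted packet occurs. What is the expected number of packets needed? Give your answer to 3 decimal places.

73.529

Y = total packets until the fifth success; negative binomial with r=5, p=0.068.
E[Y] = r / p = 5 / 0.068 = 73.52941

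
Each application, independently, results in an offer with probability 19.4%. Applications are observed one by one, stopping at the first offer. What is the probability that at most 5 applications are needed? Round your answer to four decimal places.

0.6598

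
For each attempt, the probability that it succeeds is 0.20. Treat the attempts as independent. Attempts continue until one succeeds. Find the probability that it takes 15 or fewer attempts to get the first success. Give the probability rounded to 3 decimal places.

0.965

Y = number of attempts to the first success; geometric, p = 0.20.
P(Y ≤ 15) = 1 − (1−p)^15 = 1 − 0.03518 = 0.96482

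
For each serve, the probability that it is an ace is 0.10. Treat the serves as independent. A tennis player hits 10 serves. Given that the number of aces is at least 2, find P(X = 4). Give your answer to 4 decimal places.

0.0423

X ~ Binomial(10, 0.10). Want P(X=4 | X≥2) = P(X=4) / P(X≥2).
P(X=4) = C(10,4)·0.10^4·0.90^6 = 0.011160
P(X≥2) = 1 − 0.348678 − 0.387420 = 0.263901
Ratio = 0.011160 / 0.263901 = 0.042290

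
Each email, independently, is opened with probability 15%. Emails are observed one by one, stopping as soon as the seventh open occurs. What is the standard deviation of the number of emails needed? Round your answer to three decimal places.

Y = total emails until the seventh success; negative binomial with r=7, p=0.15.
SD(Y) = √[r(1−p)/p²] = √(264.44444) = 16.26175

16.262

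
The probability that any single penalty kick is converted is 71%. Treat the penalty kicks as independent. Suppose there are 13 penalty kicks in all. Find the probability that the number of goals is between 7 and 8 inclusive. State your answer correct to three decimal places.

X ~ Binomial(13, 0.71); P(7 ≤ X ≤ 8) = Σ C(13,k) p^k (1−p)^(13−k) over k:
  k=7: C(13,7)·0.71^7·0.29^6 = 0.09284
  k=8: C(13,8)·0.71^8·0.29^5 = 0.17047
Total = 0.26330

0.263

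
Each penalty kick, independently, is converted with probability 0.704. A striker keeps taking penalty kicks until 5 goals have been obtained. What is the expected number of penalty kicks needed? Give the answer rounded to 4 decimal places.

Y = total penalty kicks until the fifth success; negative binomial with r=5, p=0.704.
E[Y] = r / p = 5 / 0.704 = 7.102273

7.1023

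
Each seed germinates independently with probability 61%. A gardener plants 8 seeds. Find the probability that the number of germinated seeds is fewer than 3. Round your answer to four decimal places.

X ~ Binomial(8, 0.61); P(X ≤ 2) = Σ C(8,k) p^k (1−p)^(8−k) over k:
  k=0: C(8,0)·0.61^0·0.39^8 = 0.000535
  k=1: C(8,1)·0.61^1·0.39^7 = 0.006697
  k=2: C(8,2)·0.61^2·0.39^6 = 0.036661
Total = 0.043893

0.0439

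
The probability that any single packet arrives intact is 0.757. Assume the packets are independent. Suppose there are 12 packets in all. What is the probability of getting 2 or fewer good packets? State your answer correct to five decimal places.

X ~ Binomial(12, 0.757); P(X ≤ 2) = Σ C(12,k) p^k (1−p)^(12−k) over k:
  k=0: C(12,0)·0.757^0·0.243^12 = 0.0000000
  k=1: C(12,1)·0.757^1·0.243^11 = 0.0000016
  k=2: C(12,2)·0.757^2·0.243^10 = 0.0000272
Total = 0.0000288

0.00003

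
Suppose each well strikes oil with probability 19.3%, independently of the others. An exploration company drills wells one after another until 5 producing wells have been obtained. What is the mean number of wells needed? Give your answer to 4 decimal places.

25.9067

Y = total wells until the fifth success; negative binomial with r=5, p=0.193.
E[Y] = r / p = 5 / 0.193 = 25.906736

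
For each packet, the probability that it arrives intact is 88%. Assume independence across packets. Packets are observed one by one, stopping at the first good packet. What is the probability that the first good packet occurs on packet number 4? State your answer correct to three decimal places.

Geometric (trials to first success), p = 0.88.
P(Y = 4) = (1−p)^3 · p = 0.001728 · 0.88 = 0.00152

0.002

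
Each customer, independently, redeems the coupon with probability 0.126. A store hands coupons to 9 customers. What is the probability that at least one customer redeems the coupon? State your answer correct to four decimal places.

0.7024

P(at least one) = 1 − P(none) = 1 − (1 − 0.126)^9
= 1 − 0.297579 = 0.702421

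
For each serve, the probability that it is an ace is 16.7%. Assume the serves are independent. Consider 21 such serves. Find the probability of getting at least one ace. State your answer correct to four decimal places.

0.9784

P(at least one) = 1 − P(none) = 1 − (1 − 0.167)^21
= 1 − 0.021555 = 0.978445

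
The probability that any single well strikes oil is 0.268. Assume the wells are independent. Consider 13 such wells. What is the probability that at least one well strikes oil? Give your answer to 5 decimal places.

0.98268

P(at least one) = 1 − P(none) = 1 − (1 − 0.268)^13
= 1 − 0.0173238 = 0.9826762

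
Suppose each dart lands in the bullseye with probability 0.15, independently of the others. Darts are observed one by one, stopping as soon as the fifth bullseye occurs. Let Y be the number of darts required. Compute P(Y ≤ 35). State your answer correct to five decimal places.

0.61925

Finishing within 35 darts ⇔ at least 5 successes in the first 35. With X ~ Binomial(35, 0.15), P(Y ≤ 35) = 1 − P(X ≤ 4).
  k=0: C(35,0)·0.15^0·0.85^35 = 0.0033858
  k=1: C(35,1)·0.15^1·0.85^34 = 0.0209123
  k=2: C(35,2)·0.15^2·0.85^33 = 0.0627370
  k=3: C(35,3)·0.15^3·0.85^32 = 0.1217837
  k=4: C(35,4)·0.15^4·0.85^31 = 0.1719299
1 − 0.3807487 = 0.6192513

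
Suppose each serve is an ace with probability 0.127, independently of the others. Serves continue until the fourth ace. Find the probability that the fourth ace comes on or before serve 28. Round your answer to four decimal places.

Finishing within 28 serves ⇔ at least 4 successes in the first 28. With X ~ Binomial(28, 0.127), P(Y ≤ 28) = 1 − P(X ≤ 3).
  k=0: C(28,0)·0.127^0·0.873^28 = 0.022305
  k=1: C(28,1)·0.127^1·0.873^27 = 0.090854
  k=2: C(28,2)·0.127^2·0.873^26 = 0.178431
  k=3: C(28,3)·0.127^3·0.873^25 = 0.224963
1 − 0.516553 = 0.483447

0.4834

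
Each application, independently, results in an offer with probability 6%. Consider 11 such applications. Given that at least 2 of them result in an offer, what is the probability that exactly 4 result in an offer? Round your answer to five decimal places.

0.02007

X ~ Binomial(11, 0.06). Want P(X=4 | X≥2) = P(X=4) / P(X≥2).
P(X=4) = C(11,4)·0.06^4·0.94^7 = 0.0027734
P(X≥2) = 1 − 0.5062982 − 0.3554860 = 0.1382158
Ratio = 0.0027734 / 0.1382158 = 0.0200658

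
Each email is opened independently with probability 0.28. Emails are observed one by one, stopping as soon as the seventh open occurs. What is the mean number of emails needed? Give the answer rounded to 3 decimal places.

25.000

Y = total emails until the seventh success; negative binomial with r=7, p=0.28.
E[Y] = r / p = 7 / 0.28 = 25.00000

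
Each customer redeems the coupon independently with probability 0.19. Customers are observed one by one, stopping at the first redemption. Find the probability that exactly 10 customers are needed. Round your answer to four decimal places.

Geometric (trials to first success), p = 0.19.
P(Y = 10) = (1−p)^9 · p = 0.15009 · 0.19 = 0.028518

0.0285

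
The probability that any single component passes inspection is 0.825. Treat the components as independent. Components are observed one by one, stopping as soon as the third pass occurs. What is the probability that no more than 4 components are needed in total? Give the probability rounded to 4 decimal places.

Finishing within 4 components ⇔ at least 3 successes in the first 4. With X ~ Binomial(4, 0.825), P(Y ≤ 4) = 1 − P(X ≤ 2).
  k=0: C(4,0)·0.825^0·0.175^4 = 0.000938
  k=1: C(4,1)·0.825^1·0.175^3 = 0.017686
  k=2: C(4,2)·0.825^2·0.175^2 = 0.125065
1 − 0.143689 = 0.856311

0.8563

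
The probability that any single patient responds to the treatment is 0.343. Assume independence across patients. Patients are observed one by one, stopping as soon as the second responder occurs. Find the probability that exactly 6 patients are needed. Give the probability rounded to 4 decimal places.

0.1096

Y = trial on which the second success occurs; negative binomial, r=2, p=0.343.
P(Y=6) = C(5,1) · p^2 · (1−p)^4
= 5 · 0.11765 · 0.18632 = 0.109602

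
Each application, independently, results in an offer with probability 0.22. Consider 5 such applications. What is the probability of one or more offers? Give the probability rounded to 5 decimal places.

0.71128

P(at least one) = 1 − P(none) = 1 − (1 − 0.22)^5
= 1 − 0.2887174 = 0.7112826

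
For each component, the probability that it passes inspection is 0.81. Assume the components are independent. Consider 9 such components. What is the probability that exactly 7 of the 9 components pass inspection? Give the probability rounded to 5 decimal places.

X ~ Binomial(n=9, p=0.81).
P(X=7) = C(9,7) · p^7 · (1−p)^2
= 36 · 0.22877 · 0.0361 = 0.2973068

0.29731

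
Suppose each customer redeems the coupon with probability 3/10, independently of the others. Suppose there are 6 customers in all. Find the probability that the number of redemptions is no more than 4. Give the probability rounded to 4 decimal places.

X ~ Binomial(6, 0.30); P(X ≤ 4) = Σ C(6,k) p^k (1−p)^(6−k) over k:
  k=0: C(6,0)·0.30^0·0.70^6 = 0.117649
  k=1: C(6,1)·0.30^1·0.70^5 = 0.302526
  k=2: C(6,2)·0.30^2·0.70^4 = 0.324135
  k=3: C(6,3)·0.30^3·0.70^3 = 0.185220
  k=4: C(6,4)·0.30^4·0.70^2 = 0.059535
Total = 0.989065

0.9891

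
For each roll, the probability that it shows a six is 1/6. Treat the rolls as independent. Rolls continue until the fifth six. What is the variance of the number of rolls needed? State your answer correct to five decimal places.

150.00000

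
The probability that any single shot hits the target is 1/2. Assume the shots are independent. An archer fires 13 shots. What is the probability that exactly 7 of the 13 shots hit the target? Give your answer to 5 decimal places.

X ~ Binomial(n=13, p=0.50).
P(X=7) = C(13,7) · p^7 · (1−p)^6
= 1716 · 0.0078125 · 0.015625 = 0.2094727

0.20947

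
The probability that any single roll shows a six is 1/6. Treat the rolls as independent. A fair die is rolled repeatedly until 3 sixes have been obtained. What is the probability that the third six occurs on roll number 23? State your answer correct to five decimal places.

0.02790

Y = trial on which the third success occurs; negative binomial, r=3, p=0.166667.
P(Y=23) = C(22,2) · p^3 · (1−p)^20
= 231 · 0.0046296 · 0.026084 = 0.0278954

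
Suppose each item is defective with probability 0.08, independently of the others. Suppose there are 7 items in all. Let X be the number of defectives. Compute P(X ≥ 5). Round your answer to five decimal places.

X ~ Binomial(7, 0.08); P(X ≥ 5) = Σ C(7,k) p^k (1−p)^(7−k) over k:
  k=5: C(7,5)·0.08^5·0.92^2 = 0.0000582
  k=6: C(7,6)·0.08^6·0.92^1 = 0.0000017
  k=7: C(7,7)·0.08^7·0.92^0 = 0.0000000
Total = 0.0000600

0.00006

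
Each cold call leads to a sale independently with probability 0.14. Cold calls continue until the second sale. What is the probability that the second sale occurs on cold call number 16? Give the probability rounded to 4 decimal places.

0.0356

Y = trial on which the second success occurs; negative binomial, r=2, p=0.14.
P(Y=16) = C(15,1) · p^2 · (1−p)^14
= 15 · 0.0196 · 0.12105 = 0.035590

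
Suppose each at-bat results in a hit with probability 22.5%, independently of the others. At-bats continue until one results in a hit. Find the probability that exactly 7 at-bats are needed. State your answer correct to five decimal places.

Geometric (trials to first success), p = 0.225.
P(Y = 7) = (1−p)^6 · p = 0.21668 · 0.225 = 0.0487520

0.04875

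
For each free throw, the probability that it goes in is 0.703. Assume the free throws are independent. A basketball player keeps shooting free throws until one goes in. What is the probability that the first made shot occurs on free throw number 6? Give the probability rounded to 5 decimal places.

Geometric (trials to first success), p = 0.703.
P(Y = 6) = (1−p)^5 · p = 0.0023109 · 0.703 = 0.0016246

0.00162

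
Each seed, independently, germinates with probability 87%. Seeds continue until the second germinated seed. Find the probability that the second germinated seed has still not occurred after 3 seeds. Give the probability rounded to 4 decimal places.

Needing more than 3 seeds ⇔ fewer than 2 successes in the first 3. With X ~ Binomial(3, 0.87), P(Y > 3) = P(X ≤ 1).
  k=0: C(3,0)·0.87^0·0.13^3 = 0.002197
  k=1: C(3,1)·0.87^1·0.13^2 = 0.044109
P(X ≤ 1) = 0.046306

0.0463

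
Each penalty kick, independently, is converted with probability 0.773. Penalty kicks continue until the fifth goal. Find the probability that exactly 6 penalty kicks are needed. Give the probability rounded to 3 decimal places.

Y = trial on which the fifth success occurs; negative binomial, r=5, p=0.773.
P(Y=6) = C(5,4) · p^5 · (1−p)^1
= 5 · 0.27599 · 0.227 = 0.31325

0.313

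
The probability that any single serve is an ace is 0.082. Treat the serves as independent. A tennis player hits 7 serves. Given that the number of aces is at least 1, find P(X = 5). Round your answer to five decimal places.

X ~ Binomial(7, 0.082). Want P(X=5 | X≥1) = P(X=5) / P(X≥1).
P(X=5) = C(7,5)·0.082^5·0.918^2 = 0.0000656
P(X≥1) = 1 − 0.5494128 = 0.4505872
Ratio = 0.0000656 / 0.4505872 = 0.0001456

0.00015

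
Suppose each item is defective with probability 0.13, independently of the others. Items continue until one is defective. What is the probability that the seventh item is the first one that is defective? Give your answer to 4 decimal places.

0.0564

Geometric (trials to first success), p = 0.13.
P(Y = 7) = (1−p)^6 · p = 0.43363 · 0.13 = 0.056371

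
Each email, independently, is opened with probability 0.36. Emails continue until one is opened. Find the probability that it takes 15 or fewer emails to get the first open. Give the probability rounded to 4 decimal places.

0.9988

Y = number of emails to the first success; geometric, p = 0.36.
P(Y ≤ 15) = 1 − (1−p)^15 = 1 − 0.001238 = 0.998762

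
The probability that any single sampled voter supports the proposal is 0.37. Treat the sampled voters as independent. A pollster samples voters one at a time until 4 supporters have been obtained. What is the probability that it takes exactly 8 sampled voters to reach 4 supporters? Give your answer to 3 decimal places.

0.103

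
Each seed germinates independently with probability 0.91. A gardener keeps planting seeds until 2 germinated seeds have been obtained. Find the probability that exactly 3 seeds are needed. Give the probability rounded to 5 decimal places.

Y = trial on which the second success occurs; negative binomial, r=2, p=0.91.
P(Y=3) = C(2,1) · p^2 · (1−p)^1
= 2 · 0.8281 · 0.09 = 0.1490580

0.14906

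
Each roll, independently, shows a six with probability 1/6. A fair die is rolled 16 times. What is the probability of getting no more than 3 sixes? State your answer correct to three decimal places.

X ~ Binomial(16, 0.166667); P(X ≤ 3) = Σ C(16,k) p^k (1−p)^(16−k) over k:
  k=0: C(16,0)·0.166667^0·0.833333^16 = 0.05409
  k=1: C(16,1)·0.166667^1·0.833333^15 = 0.17308
  k=2: C(16,2)·0.166667^2·0.833333^14 = 0.25962
  k=3: C(16,3)·0.166667^3·0.833333^13 = 0.24231
Total = 0.72910

0.729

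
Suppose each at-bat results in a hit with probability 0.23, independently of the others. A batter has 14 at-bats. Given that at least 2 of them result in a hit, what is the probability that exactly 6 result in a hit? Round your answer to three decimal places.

0.063

X ~ Binomial(14, 0.23). Want P(X=6 | X≥2) = P(X=6) / P(X≥2).
P(X=6) = C(14,6)·0.23^6·0.77^8 = 0.05493
P(X≥2) = 1 − 0.02576 − 0.10770 = 0.86654
Ratio = 0.05493 / 0.86654 = 0.06340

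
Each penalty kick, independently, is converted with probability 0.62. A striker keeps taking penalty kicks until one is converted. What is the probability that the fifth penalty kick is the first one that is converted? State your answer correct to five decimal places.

0.01293

Geometric (trials to first success), p = 0.62.
P(Y = 5) = (1−p)^4 · p = 0.020851 · 0.62 = 0.0129278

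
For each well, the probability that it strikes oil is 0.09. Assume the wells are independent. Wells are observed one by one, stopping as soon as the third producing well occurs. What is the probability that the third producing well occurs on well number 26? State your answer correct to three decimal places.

Y = trial on which the third success occurs; negative binomial, r=3, p=0.09.
P(Y=26) = C(25,2) · p^3 · (1−p)^23
= 300 · 0.000729 · 0.11428 = 0.02499

0.025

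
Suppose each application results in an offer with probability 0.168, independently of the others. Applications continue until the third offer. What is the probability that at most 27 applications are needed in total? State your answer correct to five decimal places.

0.85525

Finishing within 27 applications ⇔ at least 3 successes in the first 27. With X ~ Binomial(27, 0.168), P(Y ≤ 27) = 1 − P(X ≤ 2).
  k=0: C(27,0)·0.168^0·0.832^27 = 0.0069716
  k=1: C(27,1)·0.168^1·0.832^26 = 0.0380084
  k=2: C(27,2)·0.168^2·0.832^25 = 0.0997720
1 − 0.1447520 = 0.8552480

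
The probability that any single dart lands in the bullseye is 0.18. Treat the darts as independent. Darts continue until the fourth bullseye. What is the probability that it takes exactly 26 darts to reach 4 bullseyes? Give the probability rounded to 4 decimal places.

0.0307

Y = trial on which the fourth success occurs; negative binomial, r=4, p=0.18.
P(Y=26) = C(25,3) · p^4 · (1−p)^22
= 2300 · 0.0010498 · 0.012703 = 0.030671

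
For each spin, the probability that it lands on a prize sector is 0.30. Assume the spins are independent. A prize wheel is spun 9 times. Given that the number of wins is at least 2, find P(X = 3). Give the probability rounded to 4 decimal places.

0.3319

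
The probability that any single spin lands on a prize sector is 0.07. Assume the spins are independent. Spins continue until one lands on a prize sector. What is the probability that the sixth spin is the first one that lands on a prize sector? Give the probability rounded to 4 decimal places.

0.0487

Geometric (trials to first success), p = 0.07.
P(Y = 6) = (1−p)^5 · p = 0.69569 · 0.07 = 0.048698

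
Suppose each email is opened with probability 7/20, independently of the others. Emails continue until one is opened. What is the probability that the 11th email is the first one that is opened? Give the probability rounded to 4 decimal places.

Geometric (trials to first success), p = 0.35.
P(Y = 11) = (1−p)^10 · p = 0.013463 · 0.35 = 0.004712

0.0047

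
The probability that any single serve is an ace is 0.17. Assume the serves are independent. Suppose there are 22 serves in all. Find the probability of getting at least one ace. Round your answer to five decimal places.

0.98341

P(at least one) = 1 − P(none) = 1 − (1 − 0.17)^22
= 1 − 0.0165851 = 0.9834149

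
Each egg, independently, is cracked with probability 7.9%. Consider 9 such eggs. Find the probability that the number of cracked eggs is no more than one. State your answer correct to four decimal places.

X ~ Binomial(9, 0.079); P(X ≤ 1) = Σ C(9,k) p^k (1−p)^(9−k) over k:
  k=0: C(9,0)·0.079^0·0.921^9 = 0.476800
  k=1: C(9,1)·0.079^1·0.921^8 = 0.368084
Total = 0.844884

0.8449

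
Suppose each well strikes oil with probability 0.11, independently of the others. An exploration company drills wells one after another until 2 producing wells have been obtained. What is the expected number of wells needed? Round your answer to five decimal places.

18.18182

Y = total wells until the second success; negative binomial with r=2, p=0.11.
E[Y] = r / p = 2 / 0.11 = 18.1818182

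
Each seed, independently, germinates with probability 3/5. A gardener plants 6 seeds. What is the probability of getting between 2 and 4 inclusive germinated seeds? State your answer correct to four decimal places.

0.7258

X ~ Binomial(6, 0.60); P(2 ≤ X ≤ 4) = Σ C(6,k) p^k (1−p)^(6−k) over k:
  k=2: C(6,2)·0.60^2·0.40^4 = 0.138240
  k=3: C(6,3)·0.60^3·0.40^3 = 0.276480
  k=4: C(6,4)·0.60^4·0.40^2 = 0.311040
Total = 0.725760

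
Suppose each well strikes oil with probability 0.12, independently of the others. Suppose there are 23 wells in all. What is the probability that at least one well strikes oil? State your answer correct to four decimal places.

P(at least one) = 1 − P(none) = 1 − (1 − 0.12)^23
= 1 − 0.052857 = 0.947143

0.9471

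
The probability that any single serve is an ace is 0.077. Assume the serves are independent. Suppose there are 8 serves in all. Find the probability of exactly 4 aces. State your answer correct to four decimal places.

0.0018

X ~ Binomial(n=8, p=0.077).
P(X=4) = C(8,4) · p^4 · (1−p)^4
= 70 · 3.5153e-05 · 0.72578 = 0.001786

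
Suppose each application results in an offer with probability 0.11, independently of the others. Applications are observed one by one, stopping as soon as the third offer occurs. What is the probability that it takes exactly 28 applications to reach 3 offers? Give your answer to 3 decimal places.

0.025

Y = trial on which the third success occurs; negative binomial, r=3, p=0.11.
P(Y=28) = C(27,2) · p^3 · (1−p)^25
= 351 · 0.001331 · 0.054294 = 0.02537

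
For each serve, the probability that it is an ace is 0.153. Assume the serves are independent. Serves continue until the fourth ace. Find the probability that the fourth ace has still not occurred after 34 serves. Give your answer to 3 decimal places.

Needing more than 34 serves ⇔ fewer than 4 successes in the first 34. With X ~ Binomial(34, 0.153), P(Y > 34) = P(X ≤ 3).
  k=0: C(34,0)·0.153^0·0.847^34 = 0.00353
  k=1: C(34,1)·0.153^1·0.847^33 = 0.02169
  k=2: C(34,2)·0.153^2·0.847^32 = 0.06466
  k=3: C(34,3)·0.153^3·0.847^31 = 0.12458
P(X ≤ 3) = 0.21446

0.214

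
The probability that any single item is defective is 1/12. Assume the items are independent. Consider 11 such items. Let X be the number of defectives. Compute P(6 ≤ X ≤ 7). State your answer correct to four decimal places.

X ~ Binomial(11, 0.083333); P(6 ≤ X ≤ 7) = Σ C(11,k) p^k (1−p)^(11−k) over k:
  k=6: C(11,6)·0.083333^6·0.916667^5 = 0.000100
  k=7: C(11,7)·0.083333^7·0.916667^4 = 0.000007
Total = 0.000107

0.0001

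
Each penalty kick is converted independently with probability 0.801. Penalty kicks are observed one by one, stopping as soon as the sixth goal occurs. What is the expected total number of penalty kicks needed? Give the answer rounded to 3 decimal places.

7.491

Y = total penalty kicks until the sixth success; negative binomial with r=6, p=0.801.
E[Y] = r / p = 6 / 0.801 = 7.49064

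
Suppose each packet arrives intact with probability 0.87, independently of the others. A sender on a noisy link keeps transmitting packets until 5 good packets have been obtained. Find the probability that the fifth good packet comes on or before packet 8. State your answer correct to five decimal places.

0.98707

Finishing within 8 packets ⇔ at least 5 successes in the first 8. With X ~ Binomial(8, 0.87), P(Y ≤ 8) = 1 − P(X ≤ 4).
  k=0: C(8,0)·0.87^0·0.13^8 = 0.0000001
  k=1: C(8,1)·0.87^1·0.13^7 = 0.0000044
  k=2: C(8,2)·0.87^2·0.13^6 = 0.0001023
  k=3: C(8,3)·0.87^3·0.13^5 = 0.0013692
  k=4: C(8,4)·0.87^4·0.13^4 = 0.0114538
1 − 0.0129297 = 0.9870703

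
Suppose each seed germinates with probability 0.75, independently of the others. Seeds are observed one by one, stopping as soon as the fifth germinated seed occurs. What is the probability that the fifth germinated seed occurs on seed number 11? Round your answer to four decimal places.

Y = trial on which the fifth success occurs; negative binomial, r=5, p=0.75.
P(Y=11) = C(10,4) · p^5 · (1−p)^6
= 210 · 0.2373 · 0.00024414 = 0.012167

0.0122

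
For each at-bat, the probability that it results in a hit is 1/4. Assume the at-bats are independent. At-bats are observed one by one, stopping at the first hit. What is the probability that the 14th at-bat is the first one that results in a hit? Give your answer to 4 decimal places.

0.0059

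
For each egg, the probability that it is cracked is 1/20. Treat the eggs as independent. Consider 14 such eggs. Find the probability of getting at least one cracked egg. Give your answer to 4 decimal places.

P(at least one) = 1 − P(none) = 1 − (1 − 0.05)^14
= 1 − 0.487675 = 0.512325

0.5123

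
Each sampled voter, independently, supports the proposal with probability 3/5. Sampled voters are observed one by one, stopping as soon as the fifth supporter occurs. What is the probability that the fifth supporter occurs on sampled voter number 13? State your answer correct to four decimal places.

Y = trial on which the fifth success occurs; negative binomial, r=5, p=0.60.
P(Y=13) = C(12,4) · p^5 · (1−p)^8
= 495 · 0.07776 · 0.00065536 = 0.025226

0.0252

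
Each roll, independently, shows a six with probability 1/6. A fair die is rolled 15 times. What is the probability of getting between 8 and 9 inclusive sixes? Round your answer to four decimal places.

0.0012

X ~ Binomial(15, 0.166667); P(8 ≤ X ≤ 9) = Σ C(15,k) p^k (1−p)^(15−k) over k:
  k=8: C(15,8)·0.166667^8·0.833333^7 = 0.001069
  k=9: C(15,9)·0.166667^9·0.833333^6 = 0.000166
Total = 0.001236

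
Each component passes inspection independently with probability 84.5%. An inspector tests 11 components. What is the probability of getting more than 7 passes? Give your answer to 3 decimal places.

0.923

X ~ Binomial(11, 0.845); P(X ≥ 8) = Σ C(11,k) p^k (1−p)^(11−k) over k:
  k=8: C(11,8)·0.845^8·0.155^3 = 0.15971
  k=9: C(11,9)·0.845^9·0.155^2 = 0.29023
  k=10: C(11,10)·0.845^10·0.155^1 = 0.31644
  k=11: C(11,11)·0.845^11·0.155^0 = 0.15683
Total = 0.92320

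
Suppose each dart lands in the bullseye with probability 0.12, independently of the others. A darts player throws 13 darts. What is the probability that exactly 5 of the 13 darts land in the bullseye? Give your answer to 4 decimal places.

0.0115

X ~ Binomial(n=13, p=0.12).
P(X=5) = C(13,5) · p^5 · (1−p)^8
= 1287 · 2.4883e-05 · 0.35963 = 0.011517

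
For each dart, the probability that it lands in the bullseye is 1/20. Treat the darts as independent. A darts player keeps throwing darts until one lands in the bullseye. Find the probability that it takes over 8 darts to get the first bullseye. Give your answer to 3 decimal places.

0.663

Y = number of darts to the first success; geometric, p = 0.05.
P(Y > 8) = P(first 8 all fail) = (1−p)^8 = 0.66342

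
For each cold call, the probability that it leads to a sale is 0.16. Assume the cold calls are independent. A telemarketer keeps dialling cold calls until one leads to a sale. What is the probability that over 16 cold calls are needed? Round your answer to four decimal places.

0.0614

Y = number of cold calls to the first success; geometric, p = 0.16.
P(Y > 16) = P(first 16 all fail) = (1−p)^16 = 0.061442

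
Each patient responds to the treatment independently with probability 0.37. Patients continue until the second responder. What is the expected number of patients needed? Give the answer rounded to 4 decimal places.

5.4054

Y = total patients until the second success; negative binomial with r=2, p=0.37.
E[Y] = r / p = 2 / 0.37 = 5.405405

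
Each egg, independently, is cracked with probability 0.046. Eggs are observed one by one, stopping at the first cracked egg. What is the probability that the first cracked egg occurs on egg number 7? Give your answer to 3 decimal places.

0.035

Geometric (trials to first success), p = 0.046.
P(Y = 7) = (1−p)^6 · p = 0.75386 · 0.046 = 0.03468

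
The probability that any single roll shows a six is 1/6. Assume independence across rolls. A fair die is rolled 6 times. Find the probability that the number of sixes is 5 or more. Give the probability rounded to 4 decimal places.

0.0007

X ~ Binomial(6, 0.166667); P(X ≥ 5) = Σ C(6,k) p^k (1−p)^(6−k) over k:
  k=5: C(6,5)·0.166667^5·0.833333^1 = 0.000643
  k=6: C(6,6)·0.166667^6·0.833333^0 = 0.000021
Total = 0.000664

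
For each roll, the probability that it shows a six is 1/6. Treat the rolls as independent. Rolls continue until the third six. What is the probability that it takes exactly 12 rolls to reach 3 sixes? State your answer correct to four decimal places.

0.0493

Y = trial on which the third success occurs; negative binomial, r=3, p=0.166667.
P(Y=12) = C(11,2) · p^3 · (1−p)^9
= 55 · 0.0046296 · 0.19381 = 0.049349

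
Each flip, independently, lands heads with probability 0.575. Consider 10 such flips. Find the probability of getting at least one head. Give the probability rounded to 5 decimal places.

P(at least one) = 1 − P(none) = 1 − (1 − 0.575)^10
= 1 − 0.0001923 = 0.9998077

0.99981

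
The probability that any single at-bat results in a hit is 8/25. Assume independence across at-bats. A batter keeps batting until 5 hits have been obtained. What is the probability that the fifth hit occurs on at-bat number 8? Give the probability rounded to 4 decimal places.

Y = trial on which the fifth success occurs; negative binomial, r=5, p=0.32.
P(Y=8) = C(7,4) · p^5 · (1−p)^3
= 35 · 0.0033554 · 0.31443 = 0.036927

0.0369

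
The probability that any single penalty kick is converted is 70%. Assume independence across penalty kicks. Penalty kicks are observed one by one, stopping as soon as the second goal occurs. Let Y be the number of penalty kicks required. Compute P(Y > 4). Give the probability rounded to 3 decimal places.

0.084

Needing more than 4 penalty kicks ⇔ fewer than 2 successes in the first 4. With X ~ Binomial(4, 0.70), P(Y > 4) = P(X ≤ 1).
  k=0: C(4,0)·0.70^0·0.30^4 = 0.00810
  k=1: C(4,1)·0.70^1·0.30^3 = 0.07560
P(X ≤ 1) = 0.08370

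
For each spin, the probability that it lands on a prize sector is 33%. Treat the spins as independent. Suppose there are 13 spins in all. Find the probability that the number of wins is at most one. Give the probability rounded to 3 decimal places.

0.041

X ~ Binomial(13, 0.33); P(X ≤ 1) = Σ C(13,k) p^k (1−p)^(13−k) over k:
  k=0: C(13,0)·0.33^0·0.67^13 = 0.00548
  k=1: C(13,1)·0.33^1·0.67^12 = 0.03510
Total = 0.04059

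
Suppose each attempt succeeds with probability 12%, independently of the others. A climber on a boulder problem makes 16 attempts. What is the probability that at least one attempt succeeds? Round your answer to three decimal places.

P(at least one) = 1 − P(none) = 1 − (1 − 0.12)^16
= 1 − 0.12934 = 0.87066

0.871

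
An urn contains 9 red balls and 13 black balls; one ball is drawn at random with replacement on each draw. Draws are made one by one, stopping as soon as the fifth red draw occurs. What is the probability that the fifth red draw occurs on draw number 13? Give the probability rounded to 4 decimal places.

Y = trial on which the fifth success occurs; negative binomial, r=5, p=0.409091.
P(Y=13) = C(12,4) · p^5 · (1−p)^8
= 495 · 0.011458 · 0.014865 = 0.084308

0.0843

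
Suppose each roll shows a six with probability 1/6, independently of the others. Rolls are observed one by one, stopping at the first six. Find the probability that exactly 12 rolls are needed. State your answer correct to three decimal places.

0.022

Geometric (trials to first success), p = 0.166667.
P(Y = 12) = (1−p)^11 · p = 0.13459 · 0.166667 = 0.02243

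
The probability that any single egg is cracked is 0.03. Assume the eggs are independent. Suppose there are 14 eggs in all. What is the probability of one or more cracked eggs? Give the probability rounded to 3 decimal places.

P(at least one) = 1 − P(none) = 1 − (1 − 0.03)^14
= 1 − 0.65284 = 0.34716

0.347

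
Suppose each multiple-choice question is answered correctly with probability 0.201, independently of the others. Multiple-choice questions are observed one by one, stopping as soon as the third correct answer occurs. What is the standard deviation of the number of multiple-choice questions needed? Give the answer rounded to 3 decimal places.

7.703

Y = total multiple-choice questions until the third success; negative binomial with r=3, p=0.201.
SD(Y) = √[r(1−p)/p²] = √(59.33021) = 7.70261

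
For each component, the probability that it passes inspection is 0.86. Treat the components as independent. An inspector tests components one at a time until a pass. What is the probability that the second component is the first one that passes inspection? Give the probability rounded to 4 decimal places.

Geometric (trials to first success), p = 0.86.
P(Y = 2) = (1−p)^1 · p = 0.14 · 0.86 = 0.120400

0.1204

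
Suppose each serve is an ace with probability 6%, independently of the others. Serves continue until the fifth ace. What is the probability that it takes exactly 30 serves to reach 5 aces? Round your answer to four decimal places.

0.0039

Y = trial on which the fifth success occurs; negative binomial, r=5, p=0.06.
P(Y=30) = C(29,4) · p^5 · (1−p)^25
= 23751 · 7.776e-07 · 0.21291 = 0.003932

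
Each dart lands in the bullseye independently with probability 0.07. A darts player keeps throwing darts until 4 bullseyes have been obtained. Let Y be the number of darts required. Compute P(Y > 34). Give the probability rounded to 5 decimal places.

0.78777

Needing more than 34 darts ⇔ fewer than 4 successes in the first 34. With X ~ Binomial(34, 0.07), P(Y > 34) = P(X ≤ 3).
  k=0: C(34,0)·0.07^0·0.93^34 = 0.0848048
  k=1: C(34,1)·0.07^1·0.93^33 = 0.2170272
  k=2: C(34,2)·0.07^2·0.93^32 = 0.2695338
  k=3: C(34,3)·0.07^3·0.93^31 = 0.2163999
P(X ≤ 3) = 0.7877658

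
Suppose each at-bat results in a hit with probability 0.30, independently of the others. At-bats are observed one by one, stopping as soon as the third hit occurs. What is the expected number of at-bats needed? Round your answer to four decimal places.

Y = total at-bats until the third success; negative binomial with r=3, p=0.30.
E[Y] = r / p = 3 / 0.30 = 10.000000

10.0000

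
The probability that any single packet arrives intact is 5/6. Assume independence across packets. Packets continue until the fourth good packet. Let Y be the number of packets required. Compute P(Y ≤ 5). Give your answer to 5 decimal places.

Finishing within 5 packets ⇔ at least 4 successes in the first 5. With X ~ Binomial(5, 0.833333), P(Y ≤ 5) = 1 − P(X ≤ 3).
  k=0: C(5,0)·0.833333^0·0.166667^5 = 0.0001286
  k=1: C(5,1)·0.833333^1·0.166667^4 = 0.0032150
  k=2: C(5,2)·0.833333^2·0.166667^3 = 0.0321502
  k=3: C(5,3)·0.833333^3·0.166667^2 = 0.1607510
1 − 0.1962449 = 0.8037551

0.80376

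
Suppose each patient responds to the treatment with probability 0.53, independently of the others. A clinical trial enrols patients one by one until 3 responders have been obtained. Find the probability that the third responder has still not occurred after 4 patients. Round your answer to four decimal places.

Needing more than 4 patients ⇔ fewer than 3 successes in the first 4. With X ~ Binomial(4, 0.53), P(Y > 4) = P(X ≤ 2).
  k=0: C(4,0)·0.53^0·0.47^4 = 0.048797
  k=1: C(4,1)·0.53^1·0.47^3 = 0.220105
  k=2: C(4,2)·0.53^2·0.47^2 = 0.372305
P(X ≤ 2) = 0.641206

0.6412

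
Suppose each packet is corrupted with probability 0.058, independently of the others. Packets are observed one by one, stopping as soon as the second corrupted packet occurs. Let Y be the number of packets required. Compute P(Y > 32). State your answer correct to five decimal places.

Needing more than 32 packets ⇔ fewer than 2 successes in the first 32. With X ~ Binomial(32, 0.058), P(Y > 32) = P(X ≤ 1).
  k=0: C(32,0)·0.058^0·0.942^32 = 0.1477845
  k=1: C(32,1)·0.058^1·0.942^31 = 0.2911763
P(X ≤ 1) = 0.4389608

0.43896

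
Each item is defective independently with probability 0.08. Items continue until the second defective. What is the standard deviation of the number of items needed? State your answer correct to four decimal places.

Y = total items until the second success; negative binomial with r=2, p=0.08.
SD(Y) = √[r(1−p)/p²] = √(287.500000) = 16.955825

16.9558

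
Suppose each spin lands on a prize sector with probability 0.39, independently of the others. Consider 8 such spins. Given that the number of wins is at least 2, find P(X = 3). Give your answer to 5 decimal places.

X ~ Binomial(8, 0.39). Want P(X=3 | X≥2) = P(X=3) / P(X≥2).
P(X=3) = C(8,3)·0.39^3·0.61^5 = 0.2805634
P(X≥2) = 1 − 0.0191707 − 0.0980536 = 0.8827757
Ratio = 0.2805634 / 0.8827757 = 0.3178196

0.31782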